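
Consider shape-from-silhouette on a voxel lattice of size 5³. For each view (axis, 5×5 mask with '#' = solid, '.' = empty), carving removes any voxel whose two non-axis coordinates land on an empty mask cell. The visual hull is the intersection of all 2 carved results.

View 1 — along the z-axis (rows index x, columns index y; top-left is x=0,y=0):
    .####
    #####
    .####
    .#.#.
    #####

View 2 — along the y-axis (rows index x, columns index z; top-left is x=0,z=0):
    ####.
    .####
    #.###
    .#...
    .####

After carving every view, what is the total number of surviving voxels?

remaining voxels: 74

start: 5×5×5 = 125 voxels
[1] z-view keeps 20 columns → grid now 100
[2] y-view keeps 17 columns → grid now 74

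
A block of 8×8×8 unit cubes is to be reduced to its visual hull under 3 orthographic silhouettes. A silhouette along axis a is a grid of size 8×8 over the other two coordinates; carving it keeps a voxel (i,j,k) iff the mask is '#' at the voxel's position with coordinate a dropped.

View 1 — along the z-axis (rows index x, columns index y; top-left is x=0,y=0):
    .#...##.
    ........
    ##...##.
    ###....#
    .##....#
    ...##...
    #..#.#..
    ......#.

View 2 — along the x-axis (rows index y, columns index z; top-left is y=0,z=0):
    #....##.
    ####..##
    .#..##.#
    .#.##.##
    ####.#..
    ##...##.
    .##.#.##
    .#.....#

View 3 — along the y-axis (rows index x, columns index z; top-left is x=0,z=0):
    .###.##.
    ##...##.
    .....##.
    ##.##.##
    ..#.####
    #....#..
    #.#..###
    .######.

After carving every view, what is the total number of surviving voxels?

49 voxels

start: 8×8×8 = 512 voxels
step 1: project along z, AND mask (20/64) → |grid| = 160
step 2: project along x, AND mask (34/64) → |grid| = 87
step 3: project along y, AND mask (35/64) → |grid| = 49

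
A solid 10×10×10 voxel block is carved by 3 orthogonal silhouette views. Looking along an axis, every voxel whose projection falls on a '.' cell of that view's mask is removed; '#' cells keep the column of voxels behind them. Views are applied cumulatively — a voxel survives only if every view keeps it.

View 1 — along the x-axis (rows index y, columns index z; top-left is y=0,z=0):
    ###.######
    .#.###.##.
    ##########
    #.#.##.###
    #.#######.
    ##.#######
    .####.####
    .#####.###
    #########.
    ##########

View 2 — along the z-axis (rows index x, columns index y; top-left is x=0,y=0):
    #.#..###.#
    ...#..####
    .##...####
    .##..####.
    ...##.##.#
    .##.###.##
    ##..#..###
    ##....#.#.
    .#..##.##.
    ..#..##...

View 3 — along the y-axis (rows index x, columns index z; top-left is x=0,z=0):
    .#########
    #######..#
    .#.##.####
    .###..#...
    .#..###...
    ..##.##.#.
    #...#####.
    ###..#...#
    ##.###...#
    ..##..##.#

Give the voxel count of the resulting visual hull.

start: 10×10×10 = 1000 voxels
carve view 1 (along x, YZ-mask fill 84/100): 840 voxels remain
carve view 2 (along z, XY-mask fill 53/100): 447 voxels remain
carve view 3 (along y, XZ-mask fill 59/100): 270 voxels remain

270 voxels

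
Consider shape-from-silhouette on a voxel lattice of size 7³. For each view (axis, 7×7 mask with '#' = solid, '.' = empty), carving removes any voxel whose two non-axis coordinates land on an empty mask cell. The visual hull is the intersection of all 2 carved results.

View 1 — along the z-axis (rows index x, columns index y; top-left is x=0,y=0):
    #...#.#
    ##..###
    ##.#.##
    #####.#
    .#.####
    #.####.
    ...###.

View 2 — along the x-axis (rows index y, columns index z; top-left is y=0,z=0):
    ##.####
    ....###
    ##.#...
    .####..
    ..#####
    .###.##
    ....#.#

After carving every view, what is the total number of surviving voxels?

133 voxels

full grid |V| = 343
[1] z-view keeps 32 columns → grid now 224
[2] x-view keeps 28 columns → grid now 133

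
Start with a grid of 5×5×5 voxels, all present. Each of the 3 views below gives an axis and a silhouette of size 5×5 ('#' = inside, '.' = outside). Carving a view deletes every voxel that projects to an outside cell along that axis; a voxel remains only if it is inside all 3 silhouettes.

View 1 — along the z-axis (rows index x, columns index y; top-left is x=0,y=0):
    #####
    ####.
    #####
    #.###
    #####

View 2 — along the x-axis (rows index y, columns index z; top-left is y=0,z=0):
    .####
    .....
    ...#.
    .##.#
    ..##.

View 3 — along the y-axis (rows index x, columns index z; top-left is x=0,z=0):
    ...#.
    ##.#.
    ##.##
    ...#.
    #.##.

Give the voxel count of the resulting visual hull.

full grid |V| = 125
step 1: project along z, AND mask (23/25) → |grid| = 115
step 2: project along x, AND mask (10/25) → |grid| = 48
step 3: project along y, AND mask (12/25) → |grid| = 23

|visual hull| = 23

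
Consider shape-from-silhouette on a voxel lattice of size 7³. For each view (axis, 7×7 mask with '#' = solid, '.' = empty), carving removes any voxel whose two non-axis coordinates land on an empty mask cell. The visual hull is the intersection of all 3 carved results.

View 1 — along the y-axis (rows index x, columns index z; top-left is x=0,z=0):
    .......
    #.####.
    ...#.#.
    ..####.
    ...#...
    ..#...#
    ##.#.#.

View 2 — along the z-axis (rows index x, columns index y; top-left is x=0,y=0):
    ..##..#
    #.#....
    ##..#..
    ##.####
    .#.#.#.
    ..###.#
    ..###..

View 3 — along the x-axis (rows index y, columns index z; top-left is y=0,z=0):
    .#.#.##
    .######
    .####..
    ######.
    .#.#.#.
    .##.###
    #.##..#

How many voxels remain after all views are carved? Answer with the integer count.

remaining voxels: 43

before carving: 343 voxels (7×7×7)
  1. axis=1 (XZ plane), |mask|=18  ⇒  voxels=126
  2. axis=2 (XY plane), |mask|=24  ⇒  voxels=63
  3. axis=0 (YZ plane), |mask|=32  ⇒  voxels=43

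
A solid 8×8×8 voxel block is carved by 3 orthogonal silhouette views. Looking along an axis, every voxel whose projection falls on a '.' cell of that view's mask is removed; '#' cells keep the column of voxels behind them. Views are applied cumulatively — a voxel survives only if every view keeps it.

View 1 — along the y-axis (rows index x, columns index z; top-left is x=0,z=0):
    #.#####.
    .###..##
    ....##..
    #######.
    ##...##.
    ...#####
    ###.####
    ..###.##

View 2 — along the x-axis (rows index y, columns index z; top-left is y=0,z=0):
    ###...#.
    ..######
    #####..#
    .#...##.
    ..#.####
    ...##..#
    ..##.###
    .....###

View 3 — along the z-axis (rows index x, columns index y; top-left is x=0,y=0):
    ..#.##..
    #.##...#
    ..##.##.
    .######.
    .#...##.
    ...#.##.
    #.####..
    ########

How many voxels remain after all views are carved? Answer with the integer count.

105 voxels

initial block: 8^3 = 512
carve view 1 (along y, XZ-mask fill 41/64): 328 voxels remain
carve view 2 (along x, YZ-mask fill 35/64): 185 voxels remain
carve view 3 (along z, XY-mask fill 36/64): 105 voxels remain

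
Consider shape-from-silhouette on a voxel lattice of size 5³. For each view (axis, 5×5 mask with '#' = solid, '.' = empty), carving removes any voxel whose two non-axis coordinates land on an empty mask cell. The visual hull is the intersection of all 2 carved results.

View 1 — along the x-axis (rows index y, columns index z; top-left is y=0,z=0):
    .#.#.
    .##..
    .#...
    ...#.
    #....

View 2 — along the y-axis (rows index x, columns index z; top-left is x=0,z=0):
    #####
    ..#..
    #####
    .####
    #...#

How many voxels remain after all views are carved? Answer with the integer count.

full grid |V| = 125
[1] x-view keeps 7 columns → grid now 35
[2] y-view keeps 17 columns → grid now 22

|visual hull| = 22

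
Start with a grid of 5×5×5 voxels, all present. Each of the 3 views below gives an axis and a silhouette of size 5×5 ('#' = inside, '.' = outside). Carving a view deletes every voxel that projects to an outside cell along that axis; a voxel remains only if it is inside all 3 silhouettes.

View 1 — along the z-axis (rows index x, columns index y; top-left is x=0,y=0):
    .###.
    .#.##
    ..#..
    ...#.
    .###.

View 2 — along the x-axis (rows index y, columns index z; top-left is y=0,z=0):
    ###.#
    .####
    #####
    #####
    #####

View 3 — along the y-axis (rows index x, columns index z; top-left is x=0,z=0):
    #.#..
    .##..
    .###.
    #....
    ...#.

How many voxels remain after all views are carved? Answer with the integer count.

initial block: 5^3 = 125
V1 z: intersect with XY mask (11 set) -- 55 left
V2 x: intersect with YZ mask (23 set) -- 52 left
V3 y: intersect with XZ mask (9 set) -- 18 left

18 voxels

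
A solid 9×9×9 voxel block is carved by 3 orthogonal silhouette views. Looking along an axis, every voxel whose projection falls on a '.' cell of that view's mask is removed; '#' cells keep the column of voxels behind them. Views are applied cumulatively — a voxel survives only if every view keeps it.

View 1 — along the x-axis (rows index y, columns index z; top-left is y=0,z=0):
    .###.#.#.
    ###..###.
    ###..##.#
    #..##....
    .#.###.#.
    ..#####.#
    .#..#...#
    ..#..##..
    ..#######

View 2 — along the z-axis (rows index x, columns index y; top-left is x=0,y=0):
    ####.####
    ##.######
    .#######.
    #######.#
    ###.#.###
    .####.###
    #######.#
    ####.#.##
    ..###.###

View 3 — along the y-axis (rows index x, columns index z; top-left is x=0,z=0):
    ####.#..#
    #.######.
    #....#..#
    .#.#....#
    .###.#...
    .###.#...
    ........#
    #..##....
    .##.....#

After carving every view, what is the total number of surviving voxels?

initial block: 9^3 = 729
carve view 1 (along x, YZ-mask fill 44/81): 396 voxels remain
carve view 2 (along z, XY-mask fill 66/81): 322 voxels remain
carve view 3 (along y, XZ-mask fill 34/81): 141 voxels remain

voxel count = 141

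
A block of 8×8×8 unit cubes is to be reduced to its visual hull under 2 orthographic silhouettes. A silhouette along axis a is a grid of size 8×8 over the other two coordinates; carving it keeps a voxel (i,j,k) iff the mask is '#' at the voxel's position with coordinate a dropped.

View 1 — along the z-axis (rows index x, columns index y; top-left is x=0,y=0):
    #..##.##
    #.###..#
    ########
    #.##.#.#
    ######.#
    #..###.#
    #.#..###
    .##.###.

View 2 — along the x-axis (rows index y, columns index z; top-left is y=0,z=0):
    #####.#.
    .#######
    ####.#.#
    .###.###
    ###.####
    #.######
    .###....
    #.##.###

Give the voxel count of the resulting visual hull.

before carving: 512 voxels (8×8×8)
  1. axis=2 (XY plane), |mask|=45  ⇒  voxels=360
  2. axis=0 (YZ plane), |mask|=48  ⇒  voxels=273

|visual hull| = 273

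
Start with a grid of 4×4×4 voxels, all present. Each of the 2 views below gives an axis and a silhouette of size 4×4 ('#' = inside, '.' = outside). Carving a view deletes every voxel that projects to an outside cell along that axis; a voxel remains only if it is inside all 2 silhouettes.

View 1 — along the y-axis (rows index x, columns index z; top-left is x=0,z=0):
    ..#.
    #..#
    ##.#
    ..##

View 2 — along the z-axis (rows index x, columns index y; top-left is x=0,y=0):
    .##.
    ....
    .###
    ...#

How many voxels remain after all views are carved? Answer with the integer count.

start: 4×4×4 = 64 voxels
carve view 1 (along y, XZ-mask fill 8/16): 32 voxels remain
carve view 2 (along z, XY-mask fill 6/16): 13 voxels remain

remaining voxels: 13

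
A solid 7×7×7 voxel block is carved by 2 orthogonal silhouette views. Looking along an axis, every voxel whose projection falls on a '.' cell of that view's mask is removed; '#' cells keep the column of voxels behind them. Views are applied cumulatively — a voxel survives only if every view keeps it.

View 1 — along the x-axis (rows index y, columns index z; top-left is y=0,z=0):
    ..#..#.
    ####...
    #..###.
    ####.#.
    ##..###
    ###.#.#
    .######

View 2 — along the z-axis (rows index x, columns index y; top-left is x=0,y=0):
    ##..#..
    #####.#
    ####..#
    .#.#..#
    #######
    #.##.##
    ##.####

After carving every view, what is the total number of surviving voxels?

remaining voxels: 153

full grid |V| = 343
carve view 1 (along x, YZ-mask fill 31/49): 217 voxels remain
carve view 2 (along z, XY-mask fill 35/49): 153 voxels remain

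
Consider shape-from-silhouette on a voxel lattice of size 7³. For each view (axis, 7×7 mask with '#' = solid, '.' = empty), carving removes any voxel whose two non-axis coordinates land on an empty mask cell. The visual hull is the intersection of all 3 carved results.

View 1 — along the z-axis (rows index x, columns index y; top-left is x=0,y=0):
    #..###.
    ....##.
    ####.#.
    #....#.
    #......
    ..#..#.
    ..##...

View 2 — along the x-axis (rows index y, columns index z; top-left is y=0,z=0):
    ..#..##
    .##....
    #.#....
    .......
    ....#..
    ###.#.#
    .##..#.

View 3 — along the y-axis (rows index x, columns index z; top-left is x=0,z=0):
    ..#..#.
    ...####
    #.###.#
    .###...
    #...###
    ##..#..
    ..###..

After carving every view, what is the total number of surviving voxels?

before carving: 343 voxels (7×7×7)
step 1: project along z, AND mask (18/49) → |grid| = 126
step 2: project along x, AND mask (16/49) → |grid| = 47
step 3: project along y, AND mask (24/49) → |grid| = 25

|visual hull| = 25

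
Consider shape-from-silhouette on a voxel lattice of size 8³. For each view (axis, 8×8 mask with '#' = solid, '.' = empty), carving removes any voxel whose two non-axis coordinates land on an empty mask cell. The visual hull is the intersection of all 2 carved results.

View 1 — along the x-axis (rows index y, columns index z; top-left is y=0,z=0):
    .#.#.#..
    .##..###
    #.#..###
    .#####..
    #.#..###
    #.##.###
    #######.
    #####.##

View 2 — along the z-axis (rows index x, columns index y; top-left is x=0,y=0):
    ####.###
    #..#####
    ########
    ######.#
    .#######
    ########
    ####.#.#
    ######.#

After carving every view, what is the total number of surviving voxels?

full grid |V| = 512
  1. axis=0 (YZ plane), |mask|=43  ⇒  voxels=344
  2. axis=2 (XY plane), |mask|=56  ⇒  voxels=300

300 voxels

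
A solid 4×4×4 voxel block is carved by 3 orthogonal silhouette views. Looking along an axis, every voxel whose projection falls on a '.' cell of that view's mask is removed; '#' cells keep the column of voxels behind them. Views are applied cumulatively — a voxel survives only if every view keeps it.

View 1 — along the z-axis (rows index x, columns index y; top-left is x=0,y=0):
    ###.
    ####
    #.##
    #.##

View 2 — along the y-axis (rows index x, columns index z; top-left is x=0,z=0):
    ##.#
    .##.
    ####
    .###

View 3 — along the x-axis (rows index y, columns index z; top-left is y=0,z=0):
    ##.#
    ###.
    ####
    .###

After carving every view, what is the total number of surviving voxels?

remaining voxels: 33

start: 4×4×4 = 64 voxels
carve view 1 (along z, XY-mask fill 13/16): 52 voxels remain
carve view 2 (along y, XZ-mask fill 12/16): 38 voxels remain
carve view 3 (along x, YZ-mask fill 13/16): 33 voxels remain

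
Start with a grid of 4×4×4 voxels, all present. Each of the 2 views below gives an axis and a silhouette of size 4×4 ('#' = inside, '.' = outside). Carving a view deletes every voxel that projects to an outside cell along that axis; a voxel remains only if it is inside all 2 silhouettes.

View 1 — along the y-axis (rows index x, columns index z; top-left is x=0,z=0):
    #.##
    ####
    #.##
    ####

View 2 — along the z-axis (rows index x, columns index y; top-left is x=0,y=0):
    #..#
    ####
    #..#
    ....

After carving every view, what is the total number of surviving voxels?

|visual hull| = 28

initial block: 4^3 = 64
  1. axis=1 (XZ plane), |mask|=14  ⇒  voxels=56
  2. axis=2 (XY plane), |mask|=8  ⇒  voxels=28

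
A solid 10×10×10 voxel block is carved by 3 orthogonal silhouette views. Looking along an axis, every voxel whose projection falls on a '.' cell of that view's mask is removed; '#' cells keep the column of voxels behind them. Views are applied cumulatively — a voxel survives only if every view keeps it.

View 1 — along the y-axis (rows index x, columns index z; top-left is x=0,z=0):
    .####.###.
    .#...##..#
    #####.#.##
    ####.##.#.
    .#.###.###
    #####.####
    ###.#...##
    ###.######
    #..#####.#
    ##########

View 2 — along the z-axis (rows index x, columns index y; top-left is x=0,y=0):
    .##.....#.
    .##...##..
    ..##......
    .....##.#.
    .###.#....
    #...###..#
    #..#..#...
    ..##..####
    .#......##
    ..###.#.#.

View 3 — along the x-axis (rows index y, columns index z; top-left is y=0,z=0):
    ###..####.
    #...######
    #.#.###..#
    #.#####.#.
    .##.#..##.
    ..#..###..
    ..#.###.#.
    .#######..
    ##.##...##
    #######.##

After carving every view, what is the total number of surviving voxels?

voxel count = 176

before carving: 1000 voxels (10×10×10)
carve view 1 (along y, XZ-mask fill 74/100): 740 voxels remain
carve view 2 (along z, XY-mask fill 38/100): 290 voxels remain
carve view 3 (along x, YZ-mask fill 63/100): 176 voxels remain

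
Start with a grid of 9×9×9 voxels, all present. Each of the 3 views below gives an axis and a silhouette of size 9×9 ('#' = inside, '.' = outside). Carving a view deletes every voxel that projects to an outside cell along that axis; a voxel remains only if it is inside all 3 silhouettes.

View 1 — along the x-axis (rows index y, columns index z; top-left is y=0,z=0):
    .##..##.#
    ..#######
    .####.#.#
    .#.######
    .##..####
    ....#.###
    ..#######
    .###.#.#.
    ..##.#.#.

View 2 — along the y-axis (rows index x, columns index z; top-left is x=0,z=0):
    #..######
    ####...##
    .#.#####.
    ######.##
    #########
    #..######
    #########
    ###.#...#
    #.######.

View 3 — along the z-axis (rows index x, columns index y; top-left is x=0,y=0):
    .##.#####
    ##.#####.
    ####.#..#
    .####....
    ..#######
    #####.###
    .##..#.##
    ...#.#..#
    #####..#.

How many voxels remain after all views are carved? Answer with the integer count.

remaining voxels: 233

start: 9×9×9 = 729 voxels
  1. axis=0 (YZ plane), |mask|=51  ⇒  voxels=459
  2. axis=1 (XZ plane), |mask|=64  ⇒  voxels=356
  3. axis=2 (XY plane), |mask|=53  ⇒  voxels=233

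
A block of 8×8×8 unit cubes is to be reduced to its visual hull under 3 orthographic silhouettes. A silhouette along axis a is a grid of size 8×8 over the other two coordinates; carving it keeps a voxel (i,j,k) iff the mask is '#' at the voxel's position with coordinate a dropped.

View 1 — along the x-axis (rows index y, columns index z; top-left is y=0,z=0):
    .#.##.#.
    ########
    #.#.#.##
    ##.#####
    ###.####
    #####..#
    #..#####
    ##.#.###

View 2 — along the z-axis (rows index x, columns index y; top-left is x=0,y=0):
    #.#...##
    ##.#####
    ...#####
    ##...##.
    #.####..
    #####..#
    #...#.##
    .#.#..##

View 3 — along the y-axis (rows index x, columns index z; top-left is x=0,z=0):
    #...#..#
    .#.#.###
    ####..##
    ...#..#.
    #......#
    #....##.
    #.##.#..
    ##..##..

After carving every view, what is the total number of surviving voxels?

initial block: 8^3 = 512
[1] x-view keeps 49 columns → grid now 392
[2] z-view keeps 39 columns → grid now 237
[3] y-view keeps 29 columns → grid now 116

116 voxels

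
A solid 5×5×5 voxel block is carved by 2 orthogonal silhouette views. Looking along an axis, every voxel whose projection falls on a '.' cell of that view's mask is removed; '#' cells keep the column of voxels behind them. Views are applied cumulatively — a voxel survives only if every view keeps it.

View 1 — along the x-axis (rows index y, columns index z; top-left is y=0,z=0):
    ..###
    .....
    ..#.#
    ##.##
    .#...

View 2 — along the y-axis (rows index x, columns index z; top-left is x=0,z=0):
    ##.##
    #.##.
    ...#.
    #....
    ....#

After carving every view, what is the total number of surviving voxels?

19 voxels

initial block: 5^3 = 125
step 1: project along x, AND mask (10/25) → |grid| = 50
step 2: project along y, AND mask (10/25) → |grid| = 19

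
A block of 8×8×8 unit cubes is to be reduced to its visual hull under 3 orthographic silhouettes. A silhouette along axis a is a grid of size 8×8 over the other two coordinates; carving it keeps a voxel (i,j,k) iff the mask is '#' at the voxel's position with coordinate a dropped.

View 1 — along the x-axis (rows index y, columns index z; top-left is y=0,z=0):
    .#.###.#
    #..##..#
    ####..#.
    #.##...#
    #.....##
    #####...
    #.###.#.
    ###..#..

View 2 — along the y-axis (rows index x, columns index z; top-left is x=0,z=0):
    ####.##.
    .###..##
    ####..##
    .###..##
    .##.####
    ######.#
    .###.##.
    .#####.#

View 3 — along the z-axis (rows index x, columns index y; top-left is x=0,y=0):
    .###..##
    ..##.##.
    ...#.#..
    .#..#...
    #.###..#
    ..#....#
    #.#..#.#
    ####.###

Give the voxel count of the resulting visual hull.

voxel count = 102

initial block: 8^3 = 512
step 1: project along x, AND mask (35/64) → |grid| = 280
step 2: project along y, AND mask (46/64) → |grid| = 199
step 3: project along z, AND mask (31/64) → |grid| = 102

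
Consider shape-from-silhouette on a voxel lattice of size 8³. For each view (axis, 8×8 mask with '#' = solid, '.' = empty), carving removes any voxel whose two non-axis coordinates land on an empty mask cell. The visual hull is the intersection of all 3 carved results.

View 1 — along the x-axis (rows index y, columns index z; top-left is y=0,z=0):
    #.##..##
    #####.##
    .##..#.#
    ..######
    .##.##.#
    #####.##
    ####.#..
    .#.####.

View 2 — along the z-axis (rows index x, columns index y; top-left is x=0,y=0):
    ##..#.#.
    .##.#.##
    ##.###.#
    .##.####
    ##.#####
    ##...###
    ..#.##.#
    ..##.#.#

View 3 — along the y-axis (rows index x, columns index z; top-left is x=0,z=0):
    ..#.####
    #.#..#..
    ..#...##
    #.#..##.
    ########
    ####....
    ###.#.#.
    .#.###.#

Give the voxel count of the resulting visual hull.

voxel count = 138

start: 8×8×8 = 512 voxels
V1 x: intersect with YZ mask (44 set) -- 352 left
V2 z: intersect with XY mask (41 set) -- 228 left
V3 y: intersect with XZ mask (37 set) -- 138 left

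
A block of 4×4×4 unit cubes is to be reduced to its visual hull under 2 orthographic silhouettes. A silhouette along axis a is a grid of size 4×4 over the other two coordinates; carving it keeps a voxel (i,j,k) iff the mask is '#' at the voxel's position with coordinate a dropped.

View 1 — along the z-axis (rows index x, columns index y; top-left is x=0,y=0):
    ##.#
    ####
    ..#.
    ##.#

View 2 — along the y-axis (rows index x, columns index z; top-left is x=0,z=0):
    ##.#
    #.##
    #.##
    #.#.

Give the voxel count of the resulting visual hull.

|visual hull| = 30

start: 4×4×4 = 64 voxels
  1. axis=2 (XY plane), |mask|=11  ⇒  voxels=44
  2. axis=1 (XZ plane), |mask|=11  ⇒  voxels=30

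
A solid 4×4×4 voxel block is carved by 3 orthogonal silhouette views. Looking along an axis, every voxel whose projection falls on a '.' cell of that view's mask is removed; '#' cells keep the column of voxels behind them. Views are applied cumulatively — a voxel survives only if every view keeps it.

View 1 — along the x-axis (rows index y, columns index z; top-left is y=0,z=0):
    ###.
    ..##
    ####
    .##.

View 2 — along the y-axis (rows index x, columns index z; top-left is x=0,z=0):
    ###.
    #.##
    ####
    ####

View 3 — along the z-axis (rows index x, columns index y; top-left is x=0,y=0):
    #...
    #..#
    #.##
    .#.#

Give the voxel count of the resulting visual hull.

start: 4×4×4 = 64 voxels
after view 1 [x-axis, 11 of 16 cells solid] → remaining = 44
after view 2 [y-axis, 14 of 16 cells solid] → remaining = 39
after view 3 [z-axis, 8 of 16 cells solid] → remaining = 19

remaining voxels: 19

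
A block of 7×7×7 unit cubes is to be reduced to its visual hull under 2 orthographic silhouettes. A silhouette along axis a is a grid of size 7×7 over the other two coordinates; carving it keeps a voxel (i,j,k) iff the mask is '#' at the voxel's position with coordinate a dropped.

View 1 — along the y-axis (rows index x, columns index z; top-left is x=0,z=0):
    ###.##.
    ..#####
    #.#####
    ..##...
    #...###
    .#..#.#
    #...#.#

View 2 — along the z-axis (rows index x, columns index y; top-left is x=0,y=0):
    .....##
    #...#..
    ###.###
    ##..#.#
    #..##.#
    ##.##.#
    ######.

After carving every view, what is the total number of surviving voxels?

remaining voxels: 113

full grid |V| = 343
step 1: project along y, AND mask (28/49) → |grid| = 196
step 2: project along z, AND mask (29/49) → |grid| = 113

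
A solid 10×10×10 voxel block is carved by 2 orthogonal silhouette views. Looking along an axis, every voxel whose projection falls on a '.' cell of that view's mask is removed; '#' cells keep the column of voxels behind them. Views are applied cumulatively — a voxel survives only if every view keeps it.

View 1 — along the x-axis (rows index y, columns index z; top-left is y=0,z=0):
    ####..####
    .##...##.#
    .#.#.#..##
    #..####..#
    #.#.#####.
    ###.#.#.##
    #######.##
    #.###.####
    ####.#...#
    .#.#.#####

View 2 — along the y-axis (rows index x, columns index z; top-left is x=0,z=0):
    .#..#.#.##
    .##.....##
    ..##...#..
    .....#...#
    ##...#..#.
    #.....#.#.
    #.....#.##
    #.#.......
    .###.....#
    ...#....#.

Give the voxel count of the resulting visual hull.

|visual hull| = 238

initial block: 10^3 = 1000
  1. axis=0 (YZ plane), |mask|=68  ⇒  voxels=680
  2. axis=1 (XZ plane), |mask|=33  ⇒  voxels=238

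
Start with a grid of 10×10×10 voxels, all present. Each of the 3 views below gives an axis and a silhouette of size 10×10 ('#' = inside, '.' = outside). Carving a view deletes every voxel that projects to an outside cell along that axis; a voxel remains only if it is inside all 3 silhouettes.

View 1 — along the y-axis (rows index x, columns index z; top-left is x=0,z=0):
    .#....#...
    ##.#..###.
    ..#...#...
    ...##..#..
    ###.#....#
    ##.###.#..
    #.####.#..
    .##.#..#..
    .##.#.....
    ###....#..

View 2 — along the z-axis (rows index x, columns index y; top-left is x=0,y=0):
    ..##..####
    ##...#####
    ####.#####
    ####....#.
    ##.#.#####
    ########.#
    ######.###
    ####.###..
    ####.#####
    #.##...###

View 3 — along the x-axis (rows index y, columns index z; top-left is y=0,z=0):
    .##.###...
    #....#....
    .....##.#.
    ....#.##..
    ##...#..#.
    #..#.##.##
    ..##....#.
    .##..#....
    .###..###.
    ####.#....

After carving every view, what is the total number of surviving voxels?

127 voxels

initial block: 10^3 = 1000
after view 1 [y-axis, 41 of 100 cells solid] → remaining = 410
after view 2 [z-axis, 75 of 100 cells solid] → remaining = 314
after view 3 [x-axis, 40 of 100 cells solid] → remaining = 127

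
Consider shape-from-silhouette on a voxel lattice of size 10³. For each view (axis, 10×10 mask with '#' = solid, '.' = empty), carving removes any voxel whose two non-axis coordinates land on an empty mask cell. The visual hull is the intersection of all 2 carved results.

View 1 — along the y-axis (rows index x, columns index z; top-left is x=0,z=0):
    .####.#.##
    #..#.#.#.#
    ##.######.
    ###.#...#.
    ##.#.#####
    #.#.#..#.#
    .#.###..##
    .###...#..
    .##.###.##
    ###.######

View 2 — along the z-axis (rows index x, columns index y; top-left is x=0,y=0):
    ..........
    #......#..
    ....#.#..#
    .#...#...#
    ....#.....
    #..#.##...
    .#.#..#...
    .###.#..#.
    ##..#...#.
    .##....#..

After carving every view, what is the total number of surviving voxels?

before carving: 1000 voxels (10×10×10)
  1. axis=1 (XZ plane), |mask|=64  ⇒  voxels=640
  2. axis=2 (XY plane), |mask|=28  ⇒  voxels=170

170 voxels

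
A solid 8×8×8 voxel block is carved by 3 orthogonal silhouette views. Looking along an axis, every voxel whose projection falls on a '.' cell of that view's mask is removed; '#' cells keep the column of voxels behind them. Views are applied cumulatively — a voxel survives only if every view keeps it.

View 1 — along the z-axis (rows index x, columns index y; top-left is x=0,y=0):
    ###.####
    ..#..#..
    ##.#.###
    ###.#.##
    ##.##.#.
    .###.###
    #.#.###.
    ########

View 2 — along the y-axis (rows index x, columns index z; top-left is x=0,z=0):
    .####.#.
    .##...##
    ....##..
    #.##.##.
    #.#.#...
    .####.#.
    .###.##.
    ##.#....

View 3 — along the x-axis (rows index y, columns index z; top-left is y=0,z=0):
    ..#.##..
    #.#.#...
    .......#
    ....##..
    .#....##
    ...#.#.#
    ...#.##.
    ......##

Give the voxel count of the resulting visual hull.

54 voxels

start: 8×8×8 = 512 voxels
carve view 1 (along z, XY-mask fill 45/64): 360 voxels remain
carve view 2 (along y, XZ-mask fill 32/64): 179 voxels remain
carve view 3 (along x, YZ-mask fill 20/64): 54 voxels remain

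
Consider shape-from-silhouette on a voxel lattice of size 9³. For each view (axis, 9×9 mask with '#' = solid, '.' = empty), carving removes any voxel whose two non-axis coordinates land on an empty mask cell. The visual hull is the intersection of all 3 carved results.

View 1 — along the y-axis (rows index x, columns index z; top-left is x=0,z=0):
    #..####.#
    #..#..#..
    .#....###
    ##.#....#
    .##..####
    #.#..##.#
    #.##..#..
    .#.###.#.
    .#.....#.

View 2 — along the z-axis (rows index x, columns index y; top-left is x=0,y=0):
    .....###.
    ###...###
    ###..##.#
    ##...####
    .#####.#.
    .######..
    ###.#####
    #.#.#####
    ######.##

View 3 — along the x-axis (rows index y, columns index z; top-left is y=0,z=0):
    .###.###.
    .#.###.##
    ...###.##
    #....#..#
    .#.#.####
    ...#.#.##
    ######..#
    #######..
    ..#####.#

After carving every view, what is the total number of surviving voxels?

start: 9×9×9 = 729 voxels
step 1: project along y, AND mask (39/81) → |grid| = 351
step 2: project along z, AND mask (56/81) → |grid| = 233
step 3: project along x, AND mask (50/81) → |grid| = 144

|visual hull| = 144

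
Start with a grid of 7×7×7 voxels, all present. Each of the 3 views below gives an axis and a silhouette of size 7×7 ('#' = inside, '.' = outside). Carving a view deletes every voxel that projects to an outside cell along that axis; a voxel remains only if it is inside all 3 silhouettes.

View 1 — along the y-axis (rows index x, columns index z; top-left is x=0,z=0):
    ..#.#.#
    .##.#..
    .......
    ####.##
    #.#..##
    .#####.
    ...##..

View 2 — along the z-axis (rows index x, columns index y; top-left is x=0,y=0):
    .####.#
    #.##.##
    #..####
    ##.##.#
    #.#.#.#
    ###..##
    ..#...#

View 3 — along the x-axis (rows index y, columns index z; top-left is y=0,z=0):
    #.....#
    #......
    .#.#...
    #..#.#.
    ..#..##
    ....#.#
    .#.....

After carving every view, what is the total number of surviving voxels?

voxel count = 25

initial block: 7^3 = 343
[1] y-view keeps 23 columns → grid now 161
[2] z-view keeps 31 columns → grid now 105
[3] x-view keeps 14 columns → grid now 25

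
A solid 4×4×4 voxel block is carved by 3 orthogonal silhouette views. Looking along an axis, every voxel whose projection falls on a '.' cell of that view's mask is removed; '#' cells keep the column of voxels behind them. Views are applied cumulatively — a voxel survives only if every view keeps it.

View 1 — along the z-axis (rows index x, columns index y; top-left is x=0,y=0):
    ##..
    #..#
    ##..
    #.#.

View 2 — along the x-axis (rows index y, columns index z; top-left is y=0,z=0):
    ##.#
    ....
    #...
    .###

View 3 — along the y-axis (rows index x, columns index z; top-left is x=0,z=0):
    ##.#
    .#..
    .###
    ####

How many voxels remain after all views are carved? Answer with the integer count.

initial block: 4^3 = 64
V1 z: intersect with XY mask (8 set) -- 32 left
V2 x: intersect with YZ mask (7 set) -- 16 left
V3 y: intersect with XZ mask (11 set) -- 11 left

|visual hull| = 11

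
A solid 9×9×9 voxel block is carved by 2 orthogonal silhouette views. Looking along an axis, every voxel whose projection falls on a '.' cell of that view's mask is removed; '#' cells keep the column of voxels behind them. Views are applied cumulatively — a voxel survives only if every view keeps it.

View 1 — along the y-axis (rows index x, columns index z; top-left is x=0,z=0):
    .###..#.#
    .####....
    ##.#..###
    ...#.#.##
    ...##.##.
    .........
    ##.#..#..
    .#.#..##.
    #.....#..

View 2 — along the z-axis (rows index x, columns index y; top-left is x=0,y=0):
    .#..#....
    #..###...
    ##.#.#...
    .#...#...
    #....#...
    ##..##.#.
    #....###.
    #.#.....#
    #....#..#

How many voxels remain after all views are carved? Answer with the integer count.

100 voxels

full grid |V| = 729
after view 1 [y-axis, 33 of 81 cells solid] → remaining = 297
after view 2 [z-axis, 29 of 81 cells solid] → remaining = 100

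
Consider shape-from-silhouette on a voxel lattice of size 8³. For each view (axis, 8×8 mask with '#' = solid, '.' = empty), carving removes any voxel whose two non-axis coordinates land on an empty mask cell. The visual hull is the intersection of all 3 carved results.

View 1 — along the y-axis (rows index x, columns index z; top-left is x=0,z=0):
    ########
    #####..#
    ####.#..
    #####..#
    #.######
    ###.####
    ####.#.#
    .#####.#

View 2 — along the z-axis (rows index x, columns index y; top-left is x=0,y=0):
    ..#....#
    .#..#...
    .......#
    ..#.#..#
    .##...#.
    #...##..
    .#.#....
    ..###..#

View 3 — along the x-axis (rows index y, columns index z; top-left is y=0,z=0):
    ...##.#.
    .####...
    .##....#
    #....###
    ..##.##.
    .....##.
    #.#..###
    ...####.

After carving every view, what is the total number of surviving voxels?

before carving: 512 voxels (8×8×8)
carve view 1 (along y, XZ-mask fill 51/64): 408 voxels remain
carve view 2 (along z, XY-mask fill 20/64): 129 voxels remain
carve view 3 (along x, YZ-mask fill 29/64): 56 voxels remain

|visual hull| = 56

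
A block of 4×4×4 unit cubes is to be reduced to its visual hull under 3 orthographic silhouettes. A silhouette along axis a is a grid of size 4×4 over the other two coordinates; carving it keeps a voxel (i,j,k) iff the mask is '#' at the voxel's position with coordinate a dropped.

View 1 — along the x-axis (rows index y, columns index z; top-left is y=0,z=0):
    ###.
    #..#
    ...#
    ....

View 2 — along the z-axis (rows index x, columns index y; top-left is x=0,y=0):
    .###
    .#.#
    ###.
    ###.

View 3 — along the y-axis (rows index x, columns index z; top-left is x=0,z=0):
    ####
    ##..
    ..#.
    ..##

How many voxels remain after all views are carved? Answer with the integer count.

8 voxels

before carving: 64 voxels (4×4×4)
V1 x: intersect with YZ mask (6 set) -- 24 left
V2 z: intersect with XY mask (11 set) -- 17 left
V3 y: intersect with XZ mask (9 set) -- 8 left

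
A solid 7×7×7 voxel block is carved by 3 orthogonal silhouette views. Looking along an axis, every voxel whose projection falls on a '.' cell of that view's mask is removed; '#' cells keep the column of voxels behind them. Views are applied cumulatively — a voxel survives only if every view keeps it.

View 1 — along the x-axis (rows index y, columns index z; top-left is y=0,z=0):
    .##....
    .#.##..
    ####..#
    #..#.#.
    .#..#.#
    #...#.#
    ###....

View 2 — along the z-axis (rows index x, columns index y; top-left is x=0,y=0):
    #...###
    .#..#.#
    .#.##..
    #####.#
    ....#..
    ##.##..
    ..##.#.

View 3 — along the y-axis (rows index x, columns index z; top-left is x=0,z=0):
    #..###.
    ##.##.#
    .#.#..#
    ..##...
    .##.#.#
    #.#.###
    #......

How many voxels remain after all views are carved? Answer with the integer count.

initial block: 7^3 = 343
  1. axis=0 (YZ plane), |mask|=22  ⇒  voxels=154
  2. axis=2 (XY plane), |mask|=24  ⇒  voxels=73
  3. axis=1 (XZ plane), |mask|=24  ⇒  voxels=35

voxel count = 35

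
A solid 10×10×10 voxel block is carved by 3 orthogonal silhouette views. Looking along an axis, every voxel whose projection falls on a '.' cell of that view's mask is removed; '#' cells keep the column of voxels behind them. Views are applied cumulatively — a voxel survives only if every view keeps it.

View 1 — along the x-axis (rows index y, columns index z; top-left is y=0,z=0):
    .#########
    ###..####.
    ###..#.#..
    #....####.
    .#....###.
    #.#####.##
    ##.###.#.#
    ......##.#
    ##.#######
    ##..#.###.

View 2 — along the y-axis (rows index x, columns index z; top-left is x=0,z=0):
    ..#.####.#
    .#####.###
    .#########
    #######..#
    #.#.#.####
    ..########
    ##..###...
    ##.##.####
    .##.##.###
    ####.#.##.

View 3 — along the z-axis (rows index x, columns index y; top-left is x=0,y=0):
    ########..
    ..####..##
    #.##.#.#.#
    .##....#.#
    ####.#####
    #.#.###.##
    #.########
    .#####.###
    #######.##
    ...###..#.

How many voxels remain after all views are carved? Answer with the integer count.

initial block: 10^3 = 1000
step 1: project along x, AND mask (63/100) → |grid| = 630
step 2: project along y, AND mask (73/100) → |grid| = 458
step 3: project along z, AND mask (70/100) → |grid| = 312

remaining voxels: 312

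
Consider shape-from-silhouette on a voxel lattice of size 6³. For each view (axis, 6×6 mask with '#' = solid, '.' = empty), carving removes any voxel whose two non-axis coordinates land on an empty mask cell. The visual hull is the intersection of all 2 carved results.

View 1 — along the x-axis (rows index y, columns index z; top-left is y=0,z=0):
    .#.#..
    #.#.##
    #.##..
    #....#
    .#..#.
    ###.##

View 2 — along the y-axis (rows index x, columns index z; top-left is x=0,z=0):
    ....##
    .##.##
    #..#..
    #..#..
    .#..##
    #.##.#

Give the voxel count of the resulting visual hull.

before carving: 216 voxels (6×6×6)
  1. axis=0 (YZ plane), |mask|=18  ⇒  voxels=108
  2. axis=1 (XZ plane), |mask|=17  ⇒  voxels=51

|visual hull| = 51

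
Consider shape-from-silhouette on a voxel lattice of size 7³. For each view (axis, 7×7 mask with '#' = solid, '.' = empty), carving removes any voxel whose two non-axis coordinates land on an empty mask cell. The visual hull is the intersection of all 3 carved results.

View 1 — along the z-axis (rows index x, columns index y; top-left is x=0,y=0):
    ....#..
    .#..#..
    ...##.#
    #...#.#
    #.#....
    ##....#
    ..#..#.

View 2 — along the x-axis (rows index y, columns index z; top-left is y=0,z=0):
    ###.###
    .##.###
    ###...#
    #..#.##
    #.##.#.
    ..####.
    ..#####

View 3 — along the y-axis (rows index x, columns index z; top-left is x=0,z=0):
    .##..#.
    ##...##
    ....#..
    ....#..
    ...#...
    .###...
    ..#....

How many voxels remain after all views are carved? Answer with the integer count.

start: 7×7×7 = 343 voxels
step 1: project along z, AND mask (16/49) → |grid| = 112
step 2: project along x, AND mask (32/49) → |grid| = 75
step 3: project along y, AND mask (14/49) → |grid| = 18

voxel count = 18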